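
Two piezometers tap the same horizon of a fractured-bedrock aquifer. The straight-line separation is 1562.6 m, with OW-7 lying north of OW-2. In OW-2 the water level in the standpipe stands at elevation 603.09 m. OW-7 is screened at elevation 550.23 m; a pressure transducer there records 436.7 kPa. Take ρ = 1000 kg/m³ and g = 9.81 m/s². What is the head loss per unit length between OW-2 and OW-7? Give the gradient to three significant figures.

Total head at OW-2: h = 603.09 m (water level in the piezometer is the total head).
Pressure head at OW-7: ψ = P/(ρg) = 436.7×1000 / (1000 × 9.81) = 44.52 m.
Total head at OW-7: h = z + ψ = 550.23 + 44.52 = 594.75 m.
Head difference: h(OW-2) − h(OW-7) = 603.09 − 594.75 = 8.34 m.
Hydraulic gradient: i = |Δh| / L = 8.34 / 1562.6 = 0.00534.

i ≈ 0.00534 m/m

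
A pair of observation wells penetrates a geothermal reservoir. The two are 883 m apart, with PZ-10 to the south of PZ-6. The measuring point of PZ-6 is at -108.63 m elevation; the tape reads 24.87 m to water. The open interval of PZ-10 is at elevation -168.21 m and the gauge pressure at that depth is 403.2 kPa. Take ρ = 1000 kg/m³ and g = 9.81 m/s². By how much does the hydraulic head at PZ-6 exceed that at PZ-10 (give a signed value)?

Total head at PZ-6: h = -108.63 − 24.87 = -133.50 m.
Pressure head at PZ-10: ψ = P/(ρg) = 403.2×1000 / (1000 × 9.81) = 41.10 m.
Total head at PZ-10: h = z + ψ = -168.21 + 41.10 = -127.11 m.
Head difference: h(PZ-6) − h(PZ-10) = -133.50 − (-127.11) = -6.39 m.

Δh ≈ -6.39 m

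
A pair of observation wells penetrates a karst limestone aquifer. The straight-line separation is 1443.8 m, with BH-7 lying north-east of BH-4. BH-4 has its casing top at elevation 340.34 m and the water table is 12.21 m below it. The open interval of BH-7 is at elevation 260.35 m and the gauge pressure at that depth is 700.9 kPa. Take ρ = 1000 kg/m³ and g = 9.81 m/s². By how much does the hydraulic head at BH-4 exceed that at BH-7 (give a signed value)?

Total head at BH-4: h = 340.34 − 12.21 = 328.13 m.
Pressure head at BH-7: ψ = P/(ρg) = 700.9×1000 / (1000 × 9.81) = 71.45 m.
Total head at BH-7: h = z + ψ = 260.35 + 71.45 = 331.80 m.
Head difference: h(BH-4) − h(BH-7) = 328.13 − 331.80 = -3.67 m.

Δh ≈ -3.67 m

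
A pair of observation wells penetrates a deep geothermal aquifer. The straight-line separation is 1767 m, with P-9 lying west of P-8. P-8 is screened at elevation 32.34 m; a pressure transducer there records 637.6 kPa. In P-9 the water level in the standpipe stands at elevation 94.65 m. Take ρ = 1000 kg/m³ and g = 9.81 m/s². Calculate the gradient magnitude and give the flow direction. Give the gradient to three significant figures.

i ≈ 0.00152; groundwater flows toward the west

Pressure head at P-8: ψ = P/(ρg) = 637.6×1000 / (1000 × 9.81) = 64.99 m.
Total head at P-8: h = z + ψ = 32.34 + 64.99 = 97.33 m.
Total head at P-9: h = 94.65 m (water level in the piezometer is the total head).
Head difference: h(P-8) − h(P-9) = 97.33 − 94.65 = 2.68 m.
Hydraulic gradient: i = |Δh| / L = 2.68 / 1767 = 0.00152.
Flow is from higher to lower head: from P-8 toward P-9, i.e. toward the west.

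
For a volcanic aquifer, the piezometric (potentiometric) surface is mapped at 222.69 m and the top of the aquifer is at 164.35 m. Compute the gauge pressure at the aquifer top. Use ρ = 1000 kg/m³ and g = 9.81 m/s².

P ≈ 572 kPa

Pressure head at the aquifer top: ψ = h − z = 222.69 − 164.35 = 58.34 m.
P = ρgψ = 1000 × 9.81 × 58.34 = 572315 Pa ≈ 572 kPa.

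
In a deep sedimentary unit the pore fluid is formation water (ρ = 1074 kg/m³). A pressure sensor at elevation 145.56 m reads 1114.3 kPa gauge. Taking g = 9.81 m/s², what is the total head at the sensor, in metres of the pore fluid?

ψ = P/(ρg) = 1114.3×1000 / (1074 × 9.81) = 105.76 m.
h = z + ψ = 145.56 + 105.76 = 251.32 m.

h ≈ 251.32 m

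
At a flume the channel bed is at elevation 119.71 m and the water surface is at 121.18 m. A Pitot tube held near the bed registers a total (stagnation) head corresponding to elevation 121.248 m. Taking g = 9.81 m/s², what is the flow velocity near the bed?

Near the bed, under hydrostatic conditions, the piezometric head (z + ψ) equals the free-surface elevation, 121.18 m.
Velocity head = total − piezometric = 121.248 − 121.18 = 0.068 m.
v = √(2g·h_v) = √(2 × 9.81 × 0.068) = 1.16 m/s.

v ≈ 1.16 m/s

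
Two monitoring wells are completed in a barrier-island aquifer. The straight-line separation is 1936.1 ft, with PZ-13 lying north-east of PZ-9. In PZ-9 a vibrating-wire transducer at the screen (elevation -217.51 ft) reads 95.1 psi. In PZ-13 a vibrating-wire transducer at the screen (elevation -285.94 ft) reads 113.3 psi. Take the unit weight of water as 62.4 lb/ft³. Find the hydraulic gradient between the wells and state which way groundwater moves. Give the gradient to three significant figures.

Pressure head at PZ-9: ψ = 144·P/γ = 144 × 95.1 / 62.4 = 219.46 ft.
Total head at PZ-9: h = z + ψ = -217.51 + 219.46 = 1.95 ft.
Pressure head at PZ-13: ψ = 144·P/γ = 144 × 113.3 / 62.4 = 261.46 ft.
Total head at PZ-13: h = z + ψ = -285.94 + 261.46 = -24.48 ft.
Head difference: h(PZ-9) − h(PZ-13) = 1.95 − (-24.48) = 26.43 ft.
Hydraulic gradient: i = |Δh| / L = 26.43 / 1936.1 = 0.0137.
Flow is from higher to lower head: from PZ-9 toward PZ-13, i.e. toward the north-east.

i ≈ 0.0137; groundwater flows toward the north-east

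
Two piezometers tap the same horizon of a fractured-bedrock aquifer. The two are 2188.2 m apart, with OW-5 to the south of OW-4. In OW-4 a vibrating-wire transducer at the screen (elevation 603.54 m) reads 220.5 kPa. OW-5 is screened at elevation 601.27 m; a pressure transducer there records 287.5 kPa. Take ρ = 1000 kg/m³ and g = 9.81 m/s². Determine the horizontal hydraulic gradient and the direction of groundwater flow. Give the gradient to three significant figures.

Pressure head at OW-4: ψ = P/(ρg) = 220.5×1000 / (1000 × 9.81) = 22.48 m.
Total head at OW-4: h = z + ψ = 603.54 + 22.48 = 626.02 m.
Pressure head at OW-5: ψ = P/(ρg) = 287.5×1000 / (1000 × 9.81) = 29.31 m.
Total head at OW-5: h = z + ψ = 601.27 + 29.31 = 630.58 m.
Head difference: h(OW-4) − h(OW-5) = 626.02 − 630.58 = -4.56 m.
Hydraulic gradient: i = |Δh| / L = 4.56 / 2188.2 = 0.00208.
Flow is from higher to lower head: from OW-5 toward OW-4, i.e. toward the north.

i ≈ 0.00208; groundwater flows toward the north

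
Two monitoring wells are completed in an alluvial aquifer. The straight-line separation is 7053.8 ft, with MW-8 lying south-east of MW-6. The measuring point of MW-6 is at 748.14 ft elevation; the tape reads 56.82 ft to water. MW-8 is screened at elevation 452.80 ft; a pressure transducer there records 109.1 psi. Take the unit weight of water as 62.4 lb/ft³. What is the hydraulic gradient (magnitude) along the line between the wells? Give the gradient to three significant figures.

i ≈ 0.00188

Total head at MW-6: h = 748.14 − 56.82 = 691.32 ft.
Pressure head at MW-8: ψ = 144·P/γ = 144 × 109.1 / 62.4 = 251.77 ft.
Total head at MW-8: h = z + ψ = 452.80 + 251.77 = 704.57 ft.
Head difference: h(MW-6) − h(MW-8) = 691.32 − 704.57 = -13.25 ft.
Hydraulic gradient: i = |Δh| / L = 13.25 / 7053.8 = 0.00188.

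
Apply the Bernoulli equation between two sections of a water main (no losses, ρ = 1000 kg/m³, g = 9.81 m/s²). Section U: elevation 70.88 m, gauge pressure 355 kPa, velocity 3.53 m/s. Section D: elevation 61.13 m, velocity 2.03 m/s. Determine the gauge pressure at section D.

Pressure head at U: ψ₁ = P₁/(ρg) = 355×1000 / (1000 × 9.81) = 36.19 m.
Velocity heads: v₁²/2g = 3.53²/19.62 = 0.635 m; v₂²/2g = 2.03²/19.62 = 0.210 m.
Total head H = z₁ + ψ₁ + v₁²/2g = 70.88 + 36.19 + 0.635 = 107.70 m.
ψ₂ = H − z₂ − v₂²/2g = 107.70 − 61.13 − 0.210 = 46.36 m.
P₂ = ρgψ₂ = 1000 × 9.81 × 46.36 ≈ 455 kPa.

P₂ ≈ 455 kPa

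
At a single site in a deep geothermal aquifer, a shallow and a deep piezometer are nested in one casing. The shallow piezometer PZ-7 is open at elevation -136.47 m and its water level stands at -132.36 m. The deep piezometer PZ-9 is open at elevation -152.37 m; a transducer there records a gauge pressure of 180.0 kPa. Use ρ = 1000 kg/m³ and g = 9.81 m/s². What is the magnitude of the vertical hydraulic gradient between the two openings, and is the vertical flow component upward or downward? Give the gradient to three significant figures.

|i_v| ≈ 0.104; vertical flow is downward

Total head at PZ-7: h = -132.36 m (water level in the standpipe).
Pressure head at PZ-9: ψ = P/(ρg) = 180.0×1000 / (1000 × 9.81) = 18.35 m.
Total head at PZ-9: h = z + ψ = -152.37 + 18.35 = -134.02 m.
Δh = h(PZ-7) − h(PZ-9) = -132.36 − (-134.02) = 1.66 m.
Vertical separation Δz = -136.47 − (-152.37) = 15.90 m.
|i_v| = |Δh| / Δz = 1.66 / 15.90 = 0.104.
Head is higher in the shallow piezometer, so vertical flow is downward (recharge condition).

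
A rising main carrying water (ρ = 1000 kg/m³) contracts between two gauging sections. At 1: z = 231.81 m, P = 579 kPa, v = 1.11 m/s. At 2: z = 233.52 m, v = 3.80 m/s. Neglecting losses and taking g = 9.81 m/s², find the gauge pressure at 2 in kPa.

Pressure head at 1: ψ₁ = P₁/(ρg) = 579×1000 / (1000 × 9.81) = 59.02 m.
Velocity heads: v₁²/2g = 1.11²/19.62 = 0.063 m; v₂²/2g = 3.80²/19.62 = 0.736 m.
Total head H = z₁ + ψ₁ + v₁²/2g = 231.81 + 59.02 + 0.063 = 290.89 m.
ψ₂ = H − z₂ − v₂²/2g = 290.89 − 233.52 − 0.736 = 56.63 m.
P₂ = ρgψ₂ = 1000 × 9.81 × 56.63 ≈ 556 kPa.

P₂ ≈ 556 kPa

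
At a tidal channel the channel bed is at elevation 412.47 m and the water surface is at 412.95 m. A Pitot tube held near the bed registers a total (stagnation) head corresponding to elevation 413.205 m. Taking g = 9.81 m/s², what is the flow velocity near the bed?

Near the bed, under hydrostatic conditions, the piezometric head (z + ψ) equals the free-surface elevation, 412.95 m.
Velocity head = total − piezometric = 413.205 − 412.95 = 0.255 m.
v = √(2g·h_v) = √(2 × 9.81 × 0.255) = 2.24 m/s.

v ≈ 2.24 m/s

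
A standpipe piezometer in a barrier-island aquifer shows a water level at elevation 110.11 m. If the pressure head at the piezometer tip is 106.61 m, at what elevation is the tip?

z = h − ψ = 110.11 − 106.61 = 3.50 m.

z ≈ 3.50 m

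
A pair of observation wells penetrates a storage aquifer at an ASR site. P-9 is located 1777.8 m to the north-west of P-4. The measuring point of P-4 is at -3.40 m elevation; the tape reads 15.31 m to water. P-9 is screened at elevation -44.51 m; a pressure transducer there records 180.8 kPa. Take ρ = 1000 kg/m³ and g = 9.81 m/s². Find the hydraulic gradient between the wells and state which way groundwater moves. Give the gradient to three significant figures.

i ≈ 0.00415; groundwater flows toward the north-west

Total head at P-4: h = -3.40 − 15.31 = -18.71 m.
Pressure head at P-9: ψ = P/(ρg) = 180.8×1000 / (1000 × 9.81) = 18.43 m.
Total head at P-9: h = z + ψ = -44.51 + 18.43 = -26.08 m.
Head difference: h(P-4) − h(P-9) = -18.71 − (-26.08) = 7.37 m.
Hydraulic gradient: i = |Δh| / L = 7.37 / 1777.8 = 0.00415.
Flow is from higher to lower head: from P-4 toward P-9, i.e. toward the north-west.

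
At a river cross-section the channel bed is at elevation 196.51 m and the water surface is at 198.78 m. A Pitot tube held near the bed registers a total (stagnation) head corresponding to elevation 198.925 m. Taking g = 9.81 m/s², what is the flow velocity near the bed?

v ≈ 1.69 m/s

Near the bed, under hydrostatic conditions, the piezometric head (z + ψ) equals the free-surface elevation, 198.78 m.
Velocity head = total − piezometric = 198.925 − 198.78 = 0.145 m.
v = √(2g·h_v) = √(2 × 9.81 × 0.145) = 1.69 m/s.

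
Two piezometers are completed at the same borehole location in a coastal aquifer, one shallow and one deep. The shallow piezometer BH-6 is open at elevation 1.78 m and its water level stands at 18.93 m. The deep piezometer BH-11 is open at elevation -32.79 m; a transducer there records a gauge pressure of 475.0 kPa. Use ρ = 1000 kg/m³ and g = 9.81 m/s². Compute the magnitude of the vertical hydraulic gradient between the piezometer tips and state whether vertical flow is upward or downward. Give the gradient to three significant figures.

|i_v| ≈ 0.0955; vertical flow is downward

Total head at BH-6: h = 18.93 m (water level in the standpipe).
Pressure head at BH-11: ψ = P/(ρg) = 475.0×1000 / (1000 × 9.81) = 48.42 m.
Total head at BH-11: h = z + ψ = -32.79 + 48.42 = 15.63 m.
Δh = h(BH-6) − h(BH-11) = 18.93 − 15.63 = 3.30 m.
Vertical separation Δz = 1.78 − (-32.79) = 34.57 m.
|i_v| = |Δh| / Δz = 3.30 / 34.57 = 0.0955.
Head is higher in the shallow piezometer, so vertical flow is downward (recharge condition).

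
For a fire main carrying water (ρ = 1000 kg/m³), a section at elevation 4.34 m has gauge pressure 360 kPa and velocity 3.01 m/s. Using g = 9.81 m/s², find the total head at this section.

h ≈ 41.50 m

Pressure head ψ = P/(ρg) = 360×1000 / (1000 × 9.81) = 36.70 m.
Velocity head = v²/(2g) = 3.01² / (2 × 9.81) = 0.462 m.
h = z + ψ + v²/(2g) = 4.34 + 36.70 + 0.462 = 41.50 m.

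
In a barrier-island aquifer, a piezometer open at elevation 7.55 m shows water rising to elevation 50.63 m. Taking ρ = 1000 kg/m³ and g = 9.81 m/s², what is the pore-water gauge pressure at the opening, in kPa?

Pressure head ψ = h − z = 50.63 − 7.55 = 43.08 m.
P = ρgψ = 1000 × 9.81 × 43.08 = 422615 Pa ≈ 423 kPa.

P ≈ 423 kPa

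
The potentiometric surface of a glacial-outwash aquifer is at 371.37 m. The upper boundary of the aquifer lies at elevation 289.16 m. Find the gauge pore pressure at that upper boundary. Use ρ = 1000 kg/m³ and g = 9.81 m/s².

Pressure head at the aquifer top: ψ = h − z = 371.37 − 289.16 = 82.21 m.
P = ρgψ = 1000 × 9.81 × 82.21 = 806480 Pa ≈ 806 kPa.

P ≈ 806 kPa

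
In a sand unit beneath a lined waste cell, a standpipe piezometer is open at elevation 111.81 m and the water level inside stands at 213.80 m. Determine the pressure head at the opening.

Total head h = 213.80 m (the water-surface elevation in the piezometer).
Pressure head ψ = h − z = 213.80 − 111.81 = 101.99 m.

ψ ≈ 101.99 m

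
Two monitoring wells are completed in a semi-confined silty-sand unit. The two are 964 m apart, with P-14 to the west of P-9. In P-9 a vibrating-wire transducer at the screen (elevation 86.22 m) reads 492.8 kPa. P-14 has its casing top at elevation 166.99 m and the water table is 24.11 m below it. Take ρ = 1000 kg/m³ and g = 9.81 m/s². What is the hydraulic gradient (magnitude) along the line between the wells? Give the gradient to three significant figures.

Pressure head at P-9: ψ = P/(ρg) = 492.8×1000 / (1000 × 9.81) = 50.23 m.
Total head at P-9: h = z + ψ = 86.22 + 50.23 = 136.45 m.
Total head at P-14: h = 166.99 − 24.11 = 142.88 m.
Head difference: h(P-9) − h(P-14) = 136.45 − 142.88 = -6.43 m.
Hydraulic gradient: i = |Δh| / L = 6.43 / 964 = 0.00667.

i ≈ 0.00667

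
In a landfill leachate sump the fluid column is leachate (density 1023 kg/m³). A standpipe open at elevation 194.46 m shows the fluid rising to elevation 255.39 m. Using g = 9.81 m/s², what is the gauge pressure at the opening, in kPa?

Pressure head ψ = h − z = 255.39 − 194.46 = 60.93 m.
P = ρgψ = 1023 × 9.81 × 60.93 = 611471 Pa ≈ 611 kPa.

P ≈ 611 kPa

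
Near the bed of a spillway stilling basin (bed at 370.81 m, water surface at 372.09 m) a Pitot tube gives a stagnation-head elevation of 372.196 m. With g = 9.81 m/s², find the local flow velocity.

Near the bed, under hydrostatic conditions, the piezometric head (z + ψ) equals the free-surface elevation, 372.09 m.
Velocity head = total − piezometric = 372.196 − 372.09 = 0.106 m.
v = √(2g·h_v) = √(2 × 9.81 × 0.106) = 1.44 m/s.

v ≈ 1.44 m/s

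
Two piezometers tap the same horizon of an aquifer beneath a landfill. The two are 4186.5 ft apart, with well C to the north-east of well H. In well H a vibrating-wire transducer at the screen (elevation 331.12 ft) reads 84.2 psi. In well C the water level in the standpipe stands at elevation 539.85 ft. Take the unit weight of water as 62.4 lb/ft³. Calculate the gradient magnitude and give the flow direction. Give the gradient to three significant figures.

i ≈ 0.00344; groundwater flows toward the south-west

Pressure head at well H: ψ = 144·P/γ = 144 × 84.2 / 62.4 = 194.31 ft.
Total head at well H: h = z + ψ = 331.12 + 194.31 = 525.43 ft.
Total head at well C: h = 539.85 ft (water level in the piezometer is the total head).
Head difference: h(well H) − h(well C) = 525.43 − 539.85 = -14.42 ft.
Hydraulic gradient: i = |Δh| / L = 14.42 / 4186.5 = 0.00344.
Flow is from higher to lower head: from well C toward well H, i.e. toward the south-west.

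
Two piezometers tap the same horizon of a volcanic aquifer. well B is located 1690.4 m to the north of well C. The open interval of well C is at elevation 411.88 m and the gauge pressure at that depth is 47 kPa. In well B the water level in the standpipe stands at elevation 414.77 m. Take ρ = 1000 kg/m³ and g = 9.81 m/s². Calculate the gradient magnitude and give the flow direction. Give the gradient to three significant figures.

Pressure head at well C: ψ = P/(ρg) = 47×1000 / (1000 × 9.81) = 4.79 m.
Total head at well C: h = z + ψ = 411.88 + 4.79 = 416.67 m.
Total head at well B: h = 414.77 m (water level in the piezometer is the total head).
Head difference: h(well C) − h(well B) = 416.67 − 414.77 = 1.90 m.
Hydraulic gradient: i = |Δh| / L = 1.90 / 1690.4 = 0.00112.
Flow is from higher to lower head: from well C toward well B, i.e. toward the north.

i ≈ 0.00112; groundwater flows toward the north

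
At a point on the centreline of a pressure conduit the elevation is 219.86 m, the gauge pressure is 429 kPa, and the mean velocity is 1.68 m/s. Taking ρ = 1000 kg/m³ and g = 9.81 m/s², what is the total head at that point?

Pressure head ψ = P/(ρg) = 429×1000 / (1000 × 9.81) = 43.73 m.
Velocity head = v²/(2g) = 1.68² / (2 × 9.81) = 0.144 m.
h = z + ψ + v²/(2g) = 219.86 + 43.73 + 0.144 = 263.73 m.

h ≈ 263.73 m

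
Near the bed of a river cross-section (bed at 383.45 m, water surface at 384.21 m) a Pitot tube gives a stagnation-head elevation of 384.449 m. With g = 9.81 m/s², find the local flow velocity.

Near the bed, under hydrostatic conditions, the piezometric head (z + ψ) equals the free-surface elevation, 384.21 m.
Velocity head = total − piezometric = 384.449 − 384.21 = 0.239 m.
v = √(2g·h_v) = √(2 × 9.81 × 0.239) = 2.17 m/s.

v ≈ 2.17 m/s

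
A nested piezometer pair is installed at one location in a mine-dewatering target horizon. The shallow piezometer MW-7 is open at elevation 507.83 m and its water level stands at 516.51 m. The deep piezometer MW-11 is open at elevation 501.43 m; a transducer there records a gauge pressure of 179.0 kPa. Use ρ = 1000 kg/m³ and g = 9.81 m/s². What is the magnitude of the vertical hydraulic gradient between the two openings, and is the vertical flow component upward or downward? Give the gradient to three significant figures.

Total head at MW-7: h = 516.51 m (water level in the standpipe).
Pressure head at MW-11: ψ = P/(ρg) = 179.0×1000 / (1000 × 9.81) = 18.25 m.
Total head at MW-11: h = z + ψ = 501.43 + 18.25 = 519.68 m.
Δh = h(MW-7) − h(MW-11) = 516.51 − 519.68 = -3.17 m.
Vertical separation Δz = 507.83 − 501.43 = 6.40 m.
|i_v| = |Δh| / Δz = 3.17 / 6.40 = 0.495.
Head is higher in the deep piezometer, so vertical flow is upward (discharge condition).

|i_v| ≈ 0.495; vertical flow is upward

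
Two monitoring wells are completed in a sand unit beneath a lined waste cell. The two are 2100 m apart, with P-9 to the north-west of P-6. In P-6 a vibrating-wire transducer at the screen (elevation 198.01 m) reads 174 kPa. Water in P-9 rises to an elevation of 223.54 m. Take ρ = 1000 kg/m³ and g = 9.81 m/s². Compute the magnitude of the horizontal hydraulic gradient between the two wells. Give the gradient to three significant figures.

Pressure head at P-6: ψ = P/(ρg) = 174×1000 / (1000 × 9.81) = 17.74 m.
Total head at P-6: h = z + ψ = 198.01 + 17.74 = 215.75 m.
Total head at P-9: h = 223.54 m (water level in the piezometer is the total head).
Head difference: h(P-6) − h(P-9) = 215.75 − 223.54 = -7.79 m.
Hydraulic gradient: i = |Δh| / L = 7.79 / 2100 = 0.00371.

i ≈ 0.00371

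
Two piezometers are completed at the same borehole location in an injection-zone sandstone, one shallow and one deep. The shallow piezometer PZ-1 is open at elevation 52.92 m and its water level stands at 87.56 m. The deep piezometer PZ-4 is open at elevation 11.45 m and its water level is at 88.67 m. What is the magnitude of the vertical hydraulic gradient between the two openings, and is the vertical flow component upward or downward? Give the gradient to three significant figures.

Total head at PZ-1: h = 87.56 m (water level in the standpipe).
Total head at PZ-4: h = 88.67 m.
Δh = h(PZ-1) − h(PZ-4) = 87.56 − 88.67 = -1.11 m.
Vertical separation Δz = 52.92 − 11.45 = 41.47 m.
|i_v| = |Δh| / Δz = 1.11 / 41.47 = 0.0268.
Head is higher in the deep piezometer, so vertical flow is upward (discharge condition).

|i_v| ≈ 0.0268; vertical flow is upward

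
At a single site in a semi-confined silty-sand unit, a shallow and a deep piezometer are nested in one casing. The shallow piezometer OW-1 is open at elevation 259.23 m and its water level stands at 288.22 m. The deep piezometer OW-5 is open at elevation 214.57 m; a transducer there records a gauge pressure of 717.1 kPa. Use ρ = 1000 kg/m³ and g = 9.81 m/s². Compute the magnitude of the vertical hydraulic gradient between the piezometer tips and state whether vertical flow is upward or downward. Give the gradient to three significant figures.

Total head at OW-1: h = 288.22 m (water level in the standpipe).
Pressure head at OW-5: ψ = P/(ρg) = 717.1×1000 / (1000 × 9.81) = 73.10 m.
Total head at OW-5: h = z + ψ = 214.57 + 73.10 = 287.67 m.
Δh = h(OW-1) − h(OW-5) = 288.22 − 287.67 = 0.55 m.
Vertical separation Δz = 259.23 − 214.57 = 44.66 m.
|i_v| = |Δh| / Δz = 0.55 / 44.66 = 0.0123.
Head is higher in the shallow piezometer, so vertical flow is downward (recharge condition).

|i_v| ≈ 0.0123; vertical flow is downward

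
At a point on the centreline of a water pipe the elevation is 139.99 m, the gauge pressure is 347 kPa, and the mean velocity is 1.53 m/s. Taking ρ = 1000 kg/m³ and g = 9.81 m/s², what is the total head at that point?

h ≈ 175.48 m

Pressure head ψ = P/(ρg) = 347×1000 / (1000 × 9.81) = 35.37 m.
Velocity head = v²/(2g) = 1.53² / (2 × 9.81) = 0.119 m.
h = z + ψ + v²/(2g) = 139.99 + 35.37 + 0.119 = 175.48 m.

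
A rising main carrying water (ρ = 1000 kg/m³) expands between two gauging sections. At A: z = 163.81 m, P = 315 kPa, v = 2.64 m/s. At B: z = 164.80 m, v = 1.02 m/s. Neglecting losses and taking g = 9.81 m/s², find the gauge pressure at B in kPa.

P₂ ≈ 308 kPa

Pressure head at A: ψ₁ = P₁/(ρg) = 315×1000 / (1000 × 9.81) = 32.11 m.
Velocity heads: v₁²/2g = 2.64²/19.62 = 0.355 m; v₂²/2g = 1.02²/19.62 = 0.053 m.
Total head H = z₁ + ψ₁ + v₁²/2g = 163.81 + 32.11 + 0.355 = 196.28 m.
ψ₂ = H − z₂ − v₂²/2g = 196.28 − 164.80 − 0.053 = 31.43 m.
P₂ = ρgψ₂ = 1000 × 9.81 × 31.43 ≈ 308 kPa.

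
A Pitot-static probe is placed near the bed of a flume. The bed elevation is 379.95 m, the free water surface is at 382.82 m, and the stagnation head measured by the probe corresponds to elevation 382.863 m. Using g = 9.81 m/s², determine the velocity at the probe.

Near the bed, under hydrostatic conditions, the piezometric head (z + ψ) equals the free-surface elevation, 382.82 m.
Velocity head = total − piezometric = 382.863 − 382.82 = 0.043 m.
v = √(2g·h_v) = √(2 × 9.81 × 0.043) = 0.919 m/s.

v ≈ 0.919 m/s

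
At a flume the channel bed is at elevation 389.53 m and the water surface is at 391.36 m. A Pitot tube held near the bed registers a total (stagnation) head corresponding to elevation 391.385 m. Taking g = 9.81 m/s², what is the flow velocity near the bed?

Near the bed, under hydrostatic conditions, the piezometric head (z + ψ) equals the free-surface elevation, 391.36 m.
Velocity head = total − piezometric = 391.385 − 391.36 = 0.025 m.
v = √(2g·h_v) = √(2 × 9.81 × 0.025) = 0.700 m/s.

v ≈ 0.700 m/s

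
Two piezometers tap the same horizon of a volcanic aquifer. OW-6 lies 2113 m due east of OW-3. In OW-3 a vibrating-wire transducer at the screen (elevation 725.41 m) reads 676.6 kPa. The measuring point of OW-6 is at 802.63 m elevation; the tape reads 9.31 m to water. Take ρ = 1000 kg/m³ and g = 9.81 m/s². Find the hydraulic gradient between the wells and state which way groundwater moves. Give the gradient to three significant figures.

i ≈ 0.000502; groundwater flows toward the east

Pressure head at OW-3: ψ = P/(ρg) = 676.6×1000 / (1000 × 9.81) = 68.97 m.
Total head at OW-3: h = z + ψ = 725.41 + 68.97 = 794.38 m.
Total head at OW-6: h = 802.63 − 9.31 = 793.32 m.
Head difference: h(OW-3) − h(OW-6) = 794.38 − 793.32 = 1.06 m.
Hydraulic gradient: i = |Δh| / L = 1.06 / 2113 = 0.000502.
Flow is from higher to lower head: from OW-3 toward OW-6, i.e. toward the east.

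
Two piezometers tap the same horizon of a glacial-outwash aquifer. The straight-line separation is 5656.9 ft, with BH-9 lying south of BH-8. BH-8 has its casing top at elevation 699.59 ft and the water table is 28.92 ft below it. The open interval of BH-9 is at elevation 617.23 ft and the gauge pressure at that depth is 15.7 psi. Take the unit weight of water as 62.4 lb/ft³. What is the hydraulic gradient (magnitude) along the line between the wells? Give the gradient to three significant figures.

Total head at BH-8: h = 699.59 − 28.92 = 670.67 ft.
Pressure head at BH-9: ψ = 144·P/γ = 144 × 15.7 / 62.4 = 36.23 ft.
Total head at BH-9: h = z + ψ = 617.23 + 36.23 = 653.46 ft.
Head difference: h(BH-8) − h(BH-9) = 670.67 − 653.46 = 17.21 ft.
Hydraulic gradient: i = |Δh| / L = 17.21 / 5656.9 = 0.00304.

i ≈ 0.00304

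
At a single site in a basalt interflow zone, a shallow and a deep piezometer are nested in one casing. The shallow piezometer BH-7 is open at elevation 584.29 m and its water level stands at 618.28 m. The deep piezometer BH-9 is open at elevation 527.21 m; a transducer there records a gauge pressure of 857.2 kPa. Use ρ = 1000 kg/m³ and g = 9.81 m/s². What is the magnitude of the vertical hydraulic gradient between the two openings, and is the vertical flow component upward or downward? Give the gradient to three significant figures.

|i_v| ≈ 0.0646; vertical flow is downward

Total head at BH-7: h = 618.28 m (water level in the standpipe).
Pressure head at BH-9: ψ = P/(ρg) = 857.2×1000 / (1000 × 9.81) = 87.38 m.
Total head at BH-9: h = z + ψ = 527.21 + 87.38 = 614.59 m.
Δh = h(BH-7) − h(BH-9) = 618.28 − 614.59 = 3.69 m.
Vertical separation Δz = 584.29 − 527.21 = 57.08 m.
|i_v| = |Δh| / Δz = 3.69 / 57.08 = 0.0646.
Head is higher in the shallow piezometer, so vertical flow is downward (recharge condition).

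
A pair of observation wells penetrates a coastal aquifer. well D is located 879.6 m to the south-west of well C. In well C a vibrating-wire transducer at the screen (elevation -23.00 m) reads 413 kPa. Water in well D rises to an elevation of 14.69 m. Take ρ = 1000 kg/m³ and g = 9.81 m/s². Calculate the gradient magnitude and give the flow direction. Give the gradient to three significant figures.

i ≈ 0.00501; groundwater flows toward the south-west

Pressure head at well C: ψ = P/(ρg) = 413×1000 / (1000 × 9.81) = 42.10 m.
Total head at well C: h = z + ψ = -23.00 + 42.10 = 19.10 m.
Total head at well D: h = 14.69 m (water level in the piezometer is the total head).
Head difference: h(well C) − h(well D) = 19.10 − 14.69 = 4.41 m.
Hydraulic gradient: i = |Δh| / L = 4.41 / 879.6 = 0.00501.
Flow is from higher to lower head: from well C toward well D, i.e. toward the south-west.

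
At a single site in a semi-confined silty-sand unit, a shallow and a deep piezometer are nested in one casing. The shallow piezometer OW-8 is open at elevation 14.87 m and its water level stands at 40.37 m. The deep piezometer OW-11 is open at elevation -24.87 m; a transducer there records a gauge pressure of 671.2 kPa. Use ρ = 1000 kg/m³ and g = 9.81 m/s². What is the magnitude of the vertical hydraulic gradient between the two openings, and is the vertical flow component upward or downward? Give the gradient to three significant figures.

|i_v| ≈ 0.0800; vertical flow is upward

Total head at OW-8: h = 40.37 m (water level in the standpipe).
Pressure head at OW-11: ψ = P/(ρg) = 671.2×1000 / (1000 × 9.81) = 68.42 m.
Total head at OW-11: h = z + ψ = -24.87 + 68.42 = 43.55 m.
Δh = h(OW-8) − h(OW-11) = 40.37 − 43.55 = -3.18 m.
Vertical separation Δz = 14.87 − (-24.87) = 39.74 m.
|i_v| = |Δh| / Δz = 3.18 / 39.74 = 0.0800.
Head is higher in the deep piezometer, so vertical flow is upward (discharge condition).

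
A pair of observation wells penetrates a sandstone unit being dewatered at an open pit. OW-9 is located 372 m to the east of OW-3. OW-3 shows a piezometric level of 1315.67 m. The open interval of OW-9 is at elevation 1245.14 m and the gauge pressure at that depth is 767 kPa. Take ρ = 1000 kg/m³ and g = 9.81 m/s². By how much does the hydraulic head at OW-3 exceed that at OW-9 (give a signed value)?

Total head at OW-3: h = 1315.67 m (water level in the piezometer is the total head).
Pressure head at OW-9: ψ = P/(ρg) = 767×1000 / (1000 × 9.81) = 78.19 m.
Total head at OW-9: h = z + ψ = 1245.14 + 78.19 = 1323.33 m.
Head difference: h(OW-3) − h(OW-9) = 1315.67 − 1323.33 = -7.66 m.

Δh ≈ -7.66 m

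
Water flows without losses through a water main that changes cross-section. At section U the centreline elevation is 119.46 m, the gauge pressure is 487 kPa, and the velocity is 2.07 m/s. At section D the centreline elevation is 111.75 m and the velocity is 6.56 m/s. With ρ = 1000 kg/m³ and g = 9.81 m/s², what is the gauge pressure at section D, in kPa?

P₂ ≈ 543 kPa

Pressure head at U: ψ₁ = P₁/(ρg) = 487×1000 / (1000 × 9.81) = 49.64 m.
Velocity heads: v₁²/2g = 2.07²/19.62 = 0.218 m; v₂²/2g = 6.56²/19.62 = 2.193 m.
Total head H = z₁ + ψ₁ + v₁²/2g = 119.46 + 49.64 + 0.218 = 169.32 m.
ψ₂ = H − z₂ − v₂²/2g = 169.32 − 111.75 − 2.193 = 55.38 m.
P₂ = ρgψ₂ = 1000 × 9.81 × 55.38 ≈ 543 kPa.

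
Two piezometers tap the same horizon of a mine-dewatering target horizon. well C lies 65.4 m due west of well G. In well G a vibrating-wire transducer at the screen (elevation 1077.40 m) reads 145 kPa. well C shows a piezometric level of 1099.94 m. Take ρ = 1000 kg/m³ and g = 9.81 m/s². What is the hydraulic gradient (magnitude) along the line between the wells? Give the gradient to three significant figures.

Pressure head at well G: ψ = P/(ρg) = 145×1000 / (1000 × 9.81) = 14.78 m.
Total head at well G: h = z + ψ = 1077.40 + 14.78 = 1092.18 m.
Total head at well C: h = 1099.94 m (water level in the piezometer is the total head).
Head difference: h(well G) − h(well C) = 1092.18 − 1099.94 = -7.76 m.
Hydraulic gradient: i = |Δh| / L = 7.76 / 65.4 = 0.119.

i ≈ 0.119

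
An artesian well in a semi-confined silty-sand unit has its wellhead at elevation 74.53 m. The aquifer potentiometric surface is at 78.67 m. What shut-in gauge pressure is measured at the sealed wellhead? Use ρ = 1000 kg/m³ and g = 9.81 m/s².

Head above the cap: Δh = 78.67 − 74.53 = 4.14 m.
P = ρgΔh = 1000 × 9.81 × 4.14 = 40613 Pa ≈ 40.6 kPa.

P ≈ 40.6 kPa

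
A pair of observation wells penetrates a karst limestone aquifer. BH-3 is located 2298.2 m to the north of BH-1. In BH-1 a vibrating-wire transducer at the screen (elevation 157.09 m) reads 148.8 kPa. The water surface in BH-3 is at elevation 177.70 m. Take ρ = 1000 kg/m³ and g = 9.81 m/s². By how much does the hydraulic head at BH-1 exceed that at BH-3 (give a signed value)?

Pressure head at BH-1: ψ = P/(ρg) = 148.8×1000 / (1000 × 9.81) = 15.17 m.
Total head at BH-1: h = z + ψ = 157.09 + 15.17 = 172.26 m.
Total head at BH-3: h = 177.70 m (water level in the piezometer is the total head).
Head difference: h(BH-1) − h(BH-3) = 172.26 − 177.70 = -5.44 m.

Δh ≈ -5.44 m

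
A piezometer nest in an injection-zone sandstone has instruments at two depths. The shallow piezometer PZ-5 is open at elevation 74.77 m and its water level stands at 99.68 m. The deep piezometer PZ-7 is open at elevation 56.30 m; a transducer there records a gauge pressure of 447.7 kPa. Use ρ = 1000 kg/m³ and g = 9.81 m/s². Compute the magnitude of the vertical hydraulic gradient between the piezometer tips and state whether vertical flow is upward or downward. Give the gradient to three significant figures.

Total head at PZ-5: h = 99.68 m (water level in the standpipe).
Pressure head at PZ-7: ψ = P/(ρg) = 447.7×1000 / (1000 × 9.81) = 45.64 m.
Total head at PZ-7: h = z + ψ = 56.30 + 45.64 = 101.94 m.
Δh = h(PZ-5) − h(PZ-7) = 99.68 − 101.94 = -2.26 m.
Vertical separation Δz = 74.77 − 56.30 = 18.47 m.
|i_v| = |Δh| / Δz = 2.26 / 18.47 = 0.122.
Head is higher in the deep piezometer, so vertical flow is upward (discharge condition).

|i_v| ≈ 0.122; vertical flow is upward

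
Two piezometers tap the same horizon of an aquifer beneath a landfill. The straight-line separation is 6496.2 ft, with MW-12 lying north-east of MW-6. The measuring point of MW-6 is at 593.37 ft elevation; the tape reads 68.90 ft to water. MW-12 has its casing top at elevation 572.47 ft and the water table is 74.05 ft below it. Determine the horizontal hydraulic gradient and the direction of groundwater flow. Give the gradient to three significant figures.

i ≈ 0.00401; groundwater flows toward the north-east

Total head at MW-6: h = 593.37 − 68.90 = 524.47 ft.
Total head at MW-12: h = 572.47 − 74.05 = 498.42 ft.
Head difference: h(MW-6) − h(MW-12) = 524.47 − 498.42 = 26.05 ft.
Hydraulic gradient: i = |Δh| / L = 26.05 / 6496.2 = 0.00401.
Flow is from higher to lower head: from MW-6 toward MW-12, i.e. toward the north-east.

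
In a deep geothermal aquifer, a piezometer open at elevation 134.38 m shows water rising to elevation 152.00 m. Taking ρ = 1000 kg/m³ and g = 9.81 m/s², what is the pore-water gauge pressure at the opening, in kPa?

Pressure head ψ = h − z = 152.00 − 134.38 = 17.62 m.
P = ρgψ = 1000 × 9.81 × 17.62 = 172852 Pa ≈ 173 kPa.

P ≈ 173 kPa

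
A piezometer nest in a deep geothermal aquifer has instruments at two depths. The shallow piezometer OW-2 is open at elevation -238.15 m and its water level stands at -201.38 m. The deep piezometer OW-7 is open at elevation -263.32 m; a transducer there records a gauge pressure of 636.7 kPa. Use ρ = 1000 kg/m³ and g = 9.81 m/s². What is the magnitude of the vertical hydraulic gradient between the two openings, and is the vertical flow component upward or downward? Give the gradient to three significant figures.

Total head at OW-2: h = -201.38 m (water level in the standpipe).
Pressure head at OW-7: ψ = P/(ρg) = 636.7×1000 / (1000 × 9.81) = 64.90 m.
Total head at OW-7: h = z + ψ = -263.32 + 64.90 = -198.42 m.
Δh = h(OW-2) − h(OW-7) = -201.38 − (-198.42) = -2.96 m.
Vertical separation Δz = -238.15 − (-263.32) = 25.17 m.
|i_v| = |Δh| / Δz = 2.96 / 25.17 = 0.118.
Head is higher in the deep piezometer, so vertical flow is upward (discharge condition).

|i_v| ≈ 0.118; vertical flow is upward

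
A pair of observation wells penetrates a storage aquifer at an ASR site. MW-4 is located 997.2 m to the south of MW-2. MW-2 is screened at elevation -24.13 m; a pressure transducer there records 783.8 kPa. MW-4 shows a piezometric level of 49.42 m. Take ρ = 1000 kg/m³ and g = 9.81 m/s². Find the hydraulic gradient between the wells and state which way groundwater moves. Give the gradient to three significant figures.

Pressure head at MW-2: ψ = P/(ρg) = 783.8×1000 / (1000 × 9.81) = 79.90 m.
Total head at MW-2: h = z + ψ = -24.13 + 79.90 = 55.77 m.
Total head at MW-4: h = 49.42 m (water level in the piezometer is the total head).
Head difference: h(MW-2) − h(MW-4) = 55.77 − 49.42 = 6.35 m.
Hydraulic gradient: i = |Δh| / L = 6.35 / 997.2 = 0.00637.
Flow is from higher to lower head: from MW-2 toward MW-4, i.e. toward the south.

i ≈ 0.00637; groundwater flows toward the south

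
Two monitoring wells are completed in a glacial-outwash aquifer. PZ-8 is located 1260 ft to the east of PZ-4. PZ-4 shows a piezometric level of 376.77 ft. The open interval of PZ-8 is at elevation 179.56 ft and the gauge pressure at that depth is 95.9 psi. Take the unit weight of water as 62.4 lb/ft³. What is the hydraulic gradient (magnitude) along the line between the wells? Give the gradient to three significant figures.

i ≈ 0.0191

Total head at PZ-4: h = 376.77 ft (water level in the piezometer is the total head).
Pressure head at PZ-8: ψ = 144·P/γ = 144 × 95.9 / 62.4 = 221.31 ft.
Total head at PZ-8: h = z + ψ = 179.56 + 221.31 = 400.87 ft.
Head difference: h(PZ-4) − h(PZ-8) = 376.77 − 400.87 = -24.10 ft.
Hydraulic gradient: i = |Δh| / L = 24.10 / 1260 = 0.0191.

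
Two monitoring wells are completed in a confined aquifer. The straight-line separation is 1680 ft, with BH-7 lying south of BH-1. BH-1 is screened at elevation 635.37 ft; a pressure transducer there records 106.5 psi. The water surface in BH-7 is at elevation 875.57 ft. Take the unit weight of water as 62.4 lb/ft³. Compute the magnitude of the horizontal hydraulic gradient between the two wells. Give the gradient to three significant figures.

Pressure head at BH-1: ψ = 144·P/γ = 144 × 106.5 / 62.4 = 245.77 ft.
Total head at BH-1: h = z + ψ = 635.37 + 245.77 = 881.14 ft.
Total head at BH-7: h = 875.57 ft (water level in the piezometer is the total head).
Head difference: h(BH-1) − h(BH-7) = 881.14 − 875.57 = 5.57 ft.
Hydraulic gradient: i = |Δh| / L = 5.57 / 1680 = 0.00332.

i ≈ 0.00332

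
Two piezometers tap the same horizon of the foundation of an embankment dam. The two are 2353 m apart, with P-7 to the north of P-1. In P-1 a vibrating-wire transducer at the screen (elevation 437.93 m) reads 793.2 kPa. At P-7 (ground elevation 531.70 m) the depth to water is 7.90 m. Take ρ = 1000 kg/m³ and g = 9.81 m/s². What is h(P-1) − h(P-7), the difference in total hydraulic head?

Δh ≈ -5.01 m

Pressure head at P-1: ψ = P/(ρg) = 793.2×1000 / (1000 × 9.81) = 80.86 m.
Total head at P-1: h = z + ψ = 437.93 + 80.86 = 518.79 m.
Total head at P-7: h = 531.70 − 7.90 = 523.80 m.
Head difference: h(P-1) − h(P-7) = 518.79 − 523.80 = -5.01 m.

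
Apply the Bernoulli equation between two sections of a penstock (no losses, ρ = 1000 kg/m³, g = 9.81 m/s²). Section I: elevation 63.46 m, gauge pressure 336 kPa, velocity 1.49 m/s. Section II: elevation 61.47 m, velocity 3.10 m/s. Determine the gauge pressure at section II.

Pressure head at I: ψ₁ = P₁/(ρg) = 336×1000 / (1000 × 9.81) = 34.25 m.
Velocity heads: v₁²/2g = 1.49²/19.62 = 0.113 m; v₂²/2g = 3.10²/19.62 = 0.490 m.
Total head H = z₁ + ψ₁ + v₁²/2g = 63.46 + 34.25 + 0.113 = 97.82 m.
ψ₂ = H − z₂ − v₂²/2g = 97.82 − 61.47 − 0.490 = 35.86 m.
P₂ = ρgψ₂ = 1000 × 9.81 × 35.86 ≈ 352 kPa.

P₂ ≈ 352 kPa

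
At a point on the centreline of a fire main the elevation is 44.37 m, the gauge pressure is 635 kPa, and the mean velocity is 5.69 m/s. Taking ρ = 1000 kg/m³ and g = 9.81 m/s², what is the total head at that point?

Pressure head ψ = P/(ρg) = 635×1000 / (1000 × 9.81) = 64.73 m.
Velocity head = v²/(2g) = 5.69² / (2 × 9.81) = 1.650 m.
h = z + ψ + v²/(2g) = 44.37 + 64.73 + 1.650 = 110.75 m.

h ≈ 110.75 m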